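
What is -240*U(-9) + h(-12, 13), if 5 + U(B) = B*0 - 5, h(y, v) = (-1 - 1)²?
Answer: 2404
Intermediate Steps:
h(y, v) = 4 (h(y, v) = (-2)² = 4)
U(B) = -10 (U(B) = -5 + (B*0 - 5) = -5 + (0 - 5) = -5 - 5 = -10)
-240*U(-9) + h(-12, 13) = -240*(-10) + 4 = 2400 + 4 = 2404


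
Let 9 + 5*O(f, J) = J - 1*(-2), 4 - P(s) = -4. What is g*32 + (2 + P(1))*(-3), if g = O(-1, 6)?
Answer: -182/5 ≈ -36.400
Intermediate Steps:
P(s) = 8 (P(s) = 4 - 1*(-4) = 4 + 4 = 8)
O(f, J) = -7/5 + J/5 (O(f, J) = -9/5 + (J - 1*(-2))/5 = -9/5 + (J + 2)/5 = -9/5 + (2 + J)/5 = -9/5 + (⅖ + J/5) = -7/5 + J/5)
g = -⅕ (g = -7/5 + (⅕)*6 = -7/5 + 6/5 = -⅕ ≈ -0.20000)
g*32 + (2 + P(1))*(-3) = -⅕*32 + (2 + 8)*(-3) = -32/5 + 10*(-3) = -32/5 - 30 = -182/5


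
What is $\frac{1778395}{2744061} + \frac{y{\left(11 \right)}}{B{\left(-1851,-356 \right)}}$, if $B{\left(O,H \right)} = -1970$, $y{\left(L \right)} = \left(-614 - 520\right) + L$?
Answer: $\frac{6585018653}{5405800170} \approx 1.2181$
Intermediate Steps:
$y{\left(L \right)} = -1134 + L$
$\frac{1778395}{2744061} + \frac{y{\left(11 \right)}}{B{\left(-1851,-356 \right)}} = \frac{1778395}{2744061} + \frac{-1134 + 11}{-1970} = 1778395 \cdot \frac{1}{2744061} - - \frac{1123}{1970} = \frac{1778395}{2744061} + \frac{1123}{1970} = \frac{6585018653}{5405800170}$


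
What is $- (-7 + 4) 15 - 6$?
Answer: $39$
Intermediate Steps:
$- (-7 + 4) 15 - 6 = \left(-1\right) \left(-3\right) 15 - 6 = 3 \cdot 15 - 6 = 45 - 6 = 39$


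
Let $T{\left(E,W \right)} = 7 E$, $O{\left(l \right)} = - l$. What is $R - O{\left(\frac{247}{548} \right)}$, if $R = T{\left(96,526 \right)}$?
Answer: $\frac{368503}{548} \approx 672.45$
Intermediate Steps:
$R = 672$ ($R = 7 \cdot 96 = 672$)
$R - O{\left(\frac{247}{548} \right)} = 672 - - \frac{247}{548} = 672 + \frac{247}{548} = \frac{368503}{548}$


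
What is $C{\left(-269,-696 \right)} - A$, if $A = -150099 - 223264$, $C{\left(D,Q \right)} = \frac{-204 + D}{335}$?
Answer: $\frac{125076132}{335} \approx 3.7336 \cdot 10^{5}$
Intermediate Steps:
$C{\left(D,Q \right)} = - \frac{204}{335} + \frac{D}{335}$ ($C{\left(D,Q \right)} = \left(-204 + D\right) \frac{1}{335} = - \frac{204}{335} + \frac{D}{335}$)
$A = -373363$ ($A = -150099 - 223264 = -373363$)
$C{\left(-269,-696 \right)} - A = \left(- \frac{204}{335} + \frac{1}{335} \left(-269\right)\right) - -373363 = \left(- \frac{204}{335} - \frac{269}{335}\right) + 373363 = - \frac{473}{335} + 373363 = \frac{125076132}{335}$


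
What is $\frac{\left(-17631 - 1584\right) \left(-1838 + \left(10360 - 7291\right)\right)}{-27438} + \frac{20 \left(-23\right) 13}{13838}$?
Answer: $\frac{3207405265}{3722422} \approx 861.64$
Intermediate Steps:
$\frac{\left(-17631 - 1584\right) \left(-1838 + \left(10360 - 7291\right)\right)}{-27438} + \frac{20 \left(-23\right) 13}{13838} = - 19215 \left(-1838 + \left(10360 - 7291\right)\right) \left(- \frac{1}{27438}\right) + \left(-460\right) 13 \cdot \frac{1}{13838} = - 19215 \left(-1838 + 3069\right) \left(- \frac{1}{27438}\right) - \frac{2990}{6919} = \left(-19215\right) 1231 \left(- \frac{1}{27438}\right) - \frac{2990}{6919} = \left(-23653665\right) \left(- \frac{1}{27438}\right) - \frac{2990}{6919} = \frac{7884555}{9146} - \frac{2990}{6919} = \frac{3207405265}{3722422}$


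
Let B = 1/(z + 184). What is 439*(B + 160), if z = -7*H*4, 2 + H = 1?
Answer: 14891319/212 ≈ 70242.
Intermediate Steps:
H = -1 (H = -2 + 1 = -1)
z = 28 (z = -7*(-1)*4 = 7*4 = 28)
B = 1/212 (B = 1/(28 + 184) = 1/212 ≈ 0.0047170)
439*(B + 160) = 439*(1/212 + 160) = 439*(33921/212) = 14891319/212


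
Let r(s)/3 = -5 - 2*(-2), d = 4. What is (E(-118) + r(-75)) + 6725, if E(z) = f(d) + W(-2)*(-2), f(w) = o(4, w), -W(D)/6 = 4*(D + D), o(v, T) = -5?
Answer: 6525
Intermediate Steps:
W(D) = -48*D (W(D) = -24*(D + D) = -24*2*D = -48*D)
f(w) = -5
r(s) = -3 (r(s) = 3*(-5 - 2*(-2)) = 3*(-5 + 4) = 3*(-1) = -3)
E(z) = -197 (E(z) = -5 - 48*(-2)*(-2) = -5 + 96*(-2) = -5 - 192 = -197)
(E(-118) + r(-75)) + 6725 = (-197 - 3) + 6725 = -200 + 6725 = 6525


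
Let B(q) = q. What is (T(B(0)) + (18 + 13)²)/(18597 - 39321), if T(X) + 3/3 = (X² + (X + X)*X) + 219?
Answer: -393/6908 ≈ -0.056891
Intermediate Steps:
T(X) = 218 + 3*X² (T(X) = -1 + ((X² + (X + X)*X) + 219) = -1 + ((X² + (2*X)*X) + 219) = -1 + ((X² + 2*X²) + 219) = -1 + (3*X² + 219) = -1 + (219 + 3*X²) = 218 + 3*X²)
(T(B(0)) + (18 + 13)²)/(18597 - 39321) = ((218 + 3*0²) + (18 + 13)²)/(18597 - 39321) = ((218 + 3*0) + 31²)/(-20724) = ((218 + 0) + 961)*(-1/20724) = (218 + 961)*(-1/20724) = 1179*(-1/20724) = -393/6908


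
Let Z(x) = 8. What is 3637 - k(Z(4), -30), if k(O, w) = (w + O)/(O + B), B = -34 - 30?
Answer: 101825/28 ≈ 3636.6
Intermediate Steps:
B = -64
k(O, w) = (O + w)/(-64 + O) (k(O, w) = (w + O)/(O - 64) = (O + w)/(-64 + O))
3637 - k(Z(4), -30) = 3637 - (8 - 30)/(-64 + 8) = 3637 - (-22)/(-56) = 3637 - (-1)*(-22)/56 = 3637 - 1*11/28 = 3637 - 11/28 = 101825/28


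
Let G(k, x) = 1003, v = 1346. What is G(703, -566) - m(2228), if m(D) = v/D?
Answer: 1116669/1114 ≈ 1002.4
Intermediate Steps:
m(D) = 1346/D
G(703, -566) - m(2228) = 1003 - 1346/2228 = 1003 - 1*673/1114 = 1003 - 673/1114 = 1116669/1114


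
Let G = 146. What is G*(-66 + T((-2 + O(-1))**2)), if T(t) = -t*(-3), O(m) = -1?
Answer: -5694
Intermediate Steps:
T(t) = 3*t
G*(-66 + T((-2 + O(-1))**2)) = 146*(-66 + 3*(-2 - 1)**2) = 146*(-66 + 3*(-3)**2) = 146*(-66 + 3*9) = 146*(-66 + 27) = 146*(-39) = -5694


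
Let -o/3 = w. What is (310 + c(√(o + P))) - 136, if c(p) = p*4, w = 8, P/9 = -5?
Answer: 174 + 4*I*√69 ≈ 174.0 + 33.227*I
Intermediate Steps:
P = -45 (P = 9*(-5) = -45)
o = -24 (o = -3*8 = -24)
c(p) = 4*p
(310 + c(√(o + P))) - 136 = (310 + 4*√(-24 - 45)) - 136 = (310 + 4*√(-69)) - 136 = (310 + 4*(I*√69)) - 136 = (310 + 4*I*√69) - 136 = 174 + 4*I*√69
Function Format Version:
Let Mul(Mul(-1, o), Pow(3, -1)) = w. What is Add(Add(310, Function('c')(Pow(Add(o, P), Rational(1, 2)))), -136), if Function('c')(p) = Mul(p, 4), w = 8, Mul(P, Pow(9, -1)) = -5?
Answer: Add(174, Mul(4, I, Pow(69, Rational(1, 2)))) ≈ Add(174.00, Mul(33.227, I))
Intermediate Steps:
P = -45 (P = Mul(9, -5) = -45)
o = -24 (o = Mul(-3, 8) = -24)
Function('c')(p) = Mul(4, p)
Add(Add(310, Function('c')(Pow(Add(o, P), Rational(1, 2)))), -136) = Add(Add(310, Mul(4, Pow(Add(-24, -45), Rational(1, 2)))), -136) = Add(Add(310, Mul(4, Pow(-69, Rational(1, 2)))), -136) = Add(Add(310, Mul(4, Mul(I, Pow(69, Rational(1, 2))))), -136) = Add(Add(310, Mul(4, I, Pow(69, Rational(1, 2)))), -136) = Add(174, Mul(4, I, Pow(69, Rational(1, 2))))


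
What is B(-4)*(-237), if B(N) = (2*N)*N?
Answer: -7584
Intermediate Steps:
B(N) = 2*N²
B(-4)*(-237) = (2*(-4)²)*(-237) = (2*16)*(-237) = 32*(-237) = -7584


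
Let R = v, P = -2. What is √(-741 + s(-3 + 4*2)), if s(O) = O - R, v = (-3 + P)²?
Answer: I*√761 ≈ 27.586*I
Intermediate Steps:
v = 25 (v = (-3 - 2)² = (-5)² = 25)
R = 25
s(O) = -25 + O (s(O) = O - 1*25 = O - 25 = -25 + O)
√(-741 + s(-3 + 4*2)) = √(-741 + (-25 + (-3 + 4*2))) = √(-741 + (-25 + (-3 + 8))) = √(-741 + (-25 + 5)) = √(-741 - 20) = √(-761) = I*√761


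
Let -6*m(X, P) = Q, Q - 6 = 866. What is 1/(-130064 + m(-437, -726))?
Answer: -3/390628 ≈ -7.6799e-6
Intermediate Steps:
Q = 872 (Q = 6 + 866 = 872)
m(X, P) = -436/3 (m(X, P) = -1/6*872 = -436/3)
1/(-130064 + m(-437, -726)) = 1/(-130064 - 436/3) = 1/(-390628/3) = -3/390628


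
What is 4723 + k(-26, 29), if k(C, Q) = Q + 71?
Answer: 4823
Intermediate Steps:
k(C, Q) = 71 + Q
4723 + k(-26, 29) = 4723 + (71 + 29) = 4723 + 100 = 4823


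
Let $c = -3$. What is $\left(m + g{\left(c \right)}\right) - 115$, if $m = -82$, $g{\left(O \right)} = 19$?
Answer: $-178$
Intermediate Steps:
$\left(m + g{\left(c \right)}\right) - 115 = \left(-82 + 19\right) - 115 = -63 - 115 = -178$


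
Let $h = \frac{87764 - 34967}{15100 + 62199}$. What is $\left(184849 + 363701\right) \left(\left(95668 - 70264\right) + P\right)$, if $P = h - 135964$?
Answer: $- \frac{4687976672917650}{77299} \approx -6.0647 \cdot 10^{10}$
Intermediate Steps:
$h = \frac{52797}{77299} \approx 0.68302$
$P = - \frac{10509828439}{77299}$ ($P = \frac{52797}{77299} - 135964 = - \frac{10509828439}{77299} \approx -1.3596 \cdot 10^{5}$)
$\left(184849 + 363701\right) \left(\left(95668 - 70264\right) + P\right) = \left(184849 + 363701\right) \left(\left(95668 - 70264\right) - \frac{10509828439}{77299}\right) = 548550 \left(\left(95668 - 70264\right) - \frac{10509828439}{77299}\right) = 548550 \left(25404 - \frac{10509828439}{77299}\right) = 548550 \left(- \frac{8546124643}{77299}\right) = - \frac{4687976672917650}{77299}$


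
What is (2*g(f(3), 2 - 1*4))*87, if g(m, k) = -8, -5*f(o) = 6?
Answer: -1392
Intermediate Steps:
f(o) = -6/5 (f(o) = -⅕*6 = -6/5)
(2*g(f(3), 2 - 1*4))*87 = (2*(-8))*87 = -16*87 = -1392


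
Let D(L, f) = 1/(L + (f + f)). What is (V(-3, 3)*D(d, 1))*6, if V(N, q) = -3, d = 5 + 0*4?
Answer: -18/7 ≈ -2.5714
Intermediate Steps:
d = 5 (d = 5 + 0 = 5)
D(L, f) = 1/(L + 2*f)
(V(-3, 3)*D(d, 1))*6 = -3/(5 + 2*1)*6 = -3/(5 + 2)*6 = -3/7*6 = -18/7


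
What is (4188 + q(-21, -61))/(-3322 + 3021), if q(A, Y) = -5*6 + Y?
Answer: -4097/301 ≈ -13.611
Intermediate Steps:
q(A, Y) = -30 + Y
(4188 + q(-21, -61))/(-3322 + 3021) = (4188 + (-30 - 61))/(-3322 + 3021) = (4188 - 91)/(-301) = 4097*(-1/301) = -4097/301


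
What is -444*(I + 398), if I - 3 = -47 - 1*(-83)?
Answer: -194028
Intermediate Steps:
I = 39 (I = 3 + (-47 - 1*(-83)) = 3 + (-47 + 83) = 3 + 36 = 39)
-444*(I + 398) = -444*(39 + 398) = -444*437 = -194028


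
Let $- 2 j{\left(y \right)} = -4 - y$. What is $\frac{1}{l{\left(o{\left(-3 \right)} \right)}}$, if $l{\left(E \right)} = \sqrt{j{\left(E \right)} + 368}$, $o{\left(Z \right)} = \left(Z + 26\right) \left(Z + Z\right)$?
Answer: $\frac{\sqrt{301}}{301} \approx 0.057639$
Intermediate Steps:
$j{\left(y \right)} = 2 + \frac{y}{2}$ ($j{\left(y \right)} = - \frac{-4 - y}{2} = 2 + \frac{y}{2}$)
$o{\left(Z \right)} = 2 Z \left(26 + Z\right)$ ($o{\left(Z \right)} = \left(26 + Z\right) 2 Z = 2 Z \left(26 + Z\right)$)
$l{\left(E \right)} = \sqrt{370 + \frac{E}{2}}$ ($l{\left(E \right)} = \sqrt{\left(2 + \frac{E}{2}\right) + 368} = \sqrt{370 + \frac{E}{2}}$)
$\frac{1}{l{\left(o{\left(-3 \right)} \right)}} = \frac{1}{\frac{1}{2} \sqrt{1480 + 2 \cdot 2 \left(-3\right) \left(26 - 3\right)}} = \frac{1}{\frac{1}{2} \sqrt{1480 + 2 \cdot 2 \left(-3\right) 23}} = \frac{1}{\frac{1}{2} \sqrt{1480 + 2 \left(-138\right)}} = \frac{1}{\frac{1}{2} \sqrt{1480 - 276}} = \frac{1}{\frac{1}{2} \sqrt{1204}} = \frac{1}{\frac{1}{2} \cdot 2 \sqrt{301}} = \frac{1}{\sqrt{301}} = \frac{\sqrt{301}}{301}$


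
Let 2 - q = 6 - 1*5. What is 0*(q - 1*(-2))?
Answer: 0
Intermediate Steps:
q = 1 (q = 2 - (6 - 1*5) = 2 - (6 - 5) = 2 - 1*1 = 2 - 1 = 1)
0*(q - 1*(-2)) = 0*(1 - 1*(-2)) = 0*(1 + 2) = 0*3 = 0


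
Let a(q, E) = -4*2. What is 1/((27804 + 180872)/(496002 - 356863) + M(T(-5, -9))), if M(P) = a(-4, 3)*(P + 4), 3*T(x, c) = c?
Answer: -10703/69572 ≈ -0.15384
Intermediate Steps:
T(x, c) = c/3
a(q, E) = -8
M(P) = -32 - 8*P (M(P) = -8*(P + 4) = -8*(4 + P) = -32 - 8*P)
1/((27804 + 180872)/(496002 - 356863) + M(T(-5, -9))) = 1/((27804 + 180872)/(496002 - 356863) + (-32 - 8*(-9)/3)) = 1/(208676/139139 + (-32 - 8*(-3))) = 1/(208676*(1/139139) + (-32 + 24)) = 1/(16052/10703 - 8) = 1/(-69572/10703) = -10703/69572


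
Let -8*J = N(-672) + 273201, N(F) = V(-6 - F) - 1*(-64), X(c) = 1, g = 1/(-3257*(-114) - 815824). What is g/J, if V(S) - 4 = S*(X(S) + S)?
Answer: 4/159471702133 ≈ 2.5083e-11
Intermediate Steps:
g = -1/444526 (g = 1/(371298 - 815824) = 1/(-444526) = -1/444526 ≈ -2.2496e-6)
V(S) = 4 + S*(1 + S)
N(F) = 62 + (-6 - F)² - F (N(F) = (4 + (-6 - F) + (-6 - F)²) - 1*(-64) = (-2 + (-6 - F)² - F) + 64 = 62 + (-6 - F)² - F)
J = -717491/8 (J = -((62 + (6 - 672)² - 1*(-672)) + 273201)/8 = -((62 + (-666)² + 672) + 273201)/8 = -((62 + 443556 + 672) + 273201)/8 = -(444290 + 273201)/8 = -⅛*717491 = -717491/8 ≈ -89686.)
g/J = -1/(444526*(-717491/8)) = -1/444526*(-8/717491) = 4/159471702133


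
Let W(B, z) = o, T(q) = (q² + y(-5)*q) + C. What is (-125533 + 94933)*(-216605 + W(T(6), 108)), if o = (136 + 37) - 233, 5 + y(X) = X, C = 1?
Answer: 6629949000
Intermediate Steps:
y(X) = -5 + X
o = -60 (o = 173 - 233 = -60)
T(q) = 1 + q² - 10*q (T(q) = (q² + (-5 - 5)*q) + 1 = (q² - 10*q) + 1 = 1 + q² - 10*q)
W(B, z) = -60
(-125533 + 94933)*(-216605 + W(T(6), 108)) = (-125533 + 94933)*(-216605 - 60) = -30600*(-216665) = 6629949000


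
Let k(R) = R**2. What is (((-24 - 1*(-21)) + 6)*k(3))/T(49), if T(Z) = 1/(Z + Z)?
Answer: 2646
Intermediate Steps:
T(Z) = 1/(2*Z)
(((-24 - 1*(-21)) + 6)*k(3))/T(49) = (((-24 - 1*(-21)) + 6)*3**2)/(((1/2)/49)) = (((-24 + 21) + 6)*9)/(((1/2)*(1/49))) = ((-3 + 6)*9)/(1/98) = (3*9)*98 = 27*98 = 2646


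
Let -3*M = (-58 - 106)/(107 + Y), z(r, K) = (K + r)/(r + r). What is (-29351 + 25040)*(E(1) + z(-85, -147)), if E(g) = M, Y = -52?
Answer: -9507192/935 ≈ -10168.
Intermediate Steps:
z(r, K) = (K + r)/(2*r) (z(r, K) = (K + r)/((2*r)) = (K + r)*(1/(2*r)) = (K + r)/(2*r))
M = 164/165 (M = -(-58 - 106)/(3*(107 - 52)) = -(-164)/(3*55) = -1/3*(-164/55) = 164/165 ≈ 0.99394)
E(g) = 164/165
(-29351 + 25040)*(E(1) + z(-85, -147)) = (-29351 + 25040)*(164/165 + (1/2)*(-147 - 85)/(-85)) = -4311*(164/165 + (1/2)*(-1/85)*(-232)) = -4311*(164/165 + 116/85) = -4311*6616/2805 = -9507192/935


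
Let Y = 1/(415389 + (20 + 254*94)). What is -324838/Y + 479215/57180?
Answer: -1631876725956037/11436 ≈ -1.4270e+11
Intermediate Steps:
Y = 1/439285 (Y = 1/(415389 + (20 + 23876)) = 1/(415389 + 23896) = 1/439285 ≈ 2.2764e-6)
-324838/Y + 479215/57180 = -324838/1/439285 + 479215/57180 = -324838*439285 + 479215*(1/57180) = -142696460830 + 95843/11436 = -1631876725956037/11436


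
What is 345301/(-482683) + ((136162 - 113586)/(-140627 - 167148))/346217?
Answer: -36794227860516083/51433222106440525 ≈ -0.71538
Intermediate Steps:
345301/(-482683) + ((136162 - 113586)/(-140627 - 167148))/346217 = 345301*(-1/482683) + (22576/(-307775))*(1/346217) = -345301/482683 + (22576*(-1/307775))*(1/346217) = -345301/482683 - 22576/307775*1/346217 = -345301/482683 - 22576/106556937175 = -36794227860516083/51433222106440525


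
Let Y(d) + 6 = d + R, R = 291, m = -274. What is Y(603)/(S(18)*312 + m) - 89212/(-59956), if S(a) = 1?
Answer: 7078873/284791 ≈ 24.856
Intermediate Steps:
Y(d) = 285 + d (Y(d) = -6 + (d + 291) = -6 + (291 + d) = 285 + d)
Y(603)/(S(18)*312 + m) - 89212/(-59956) = (285 + 603)/(1*312 - 274) - 89212/(-59956) = 888/(312 - 274) - 89212*(-1/59956) = 888/38 + 22303/14989 = 888*(1/38) + 22303/14989 = 444/19 + 22303/14989 = 7078873/284791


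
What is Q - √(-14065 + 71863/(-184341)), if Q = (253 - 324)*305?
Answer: -21655 - 2*I*√119491127877387/184341 ≈ -21655.0 - 118.6*I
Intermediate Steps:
Q = -21655 (Q = -71*305 = -21655)
Q - √(-14065 + 71863/(-184341)) = -21655 - √(-14065 + 71863/(-184341)) = -21655 - √(-14065 + 71863*(-1/184341)) = -21655 - √(-14065 - 71863/184341) = -21655 - √(-2592828028/184341) = -21655 - 2*I*√119491127877387/184341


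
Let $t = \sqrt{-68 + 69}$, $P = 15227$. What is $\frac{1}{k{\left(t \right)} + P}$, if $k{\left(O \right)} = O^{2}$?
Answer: $\frac{1}{15228} \approx 6.5668 \cdot 10^{-5}$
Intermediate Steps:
$t = 1$ ($t = \sqrt{1} = 1$)
$\frac{1}{k{\left(t \right)} + P} = \frac{1}{1^{2} + 15227} = \frac{1}{1 + 15227} = \frac{1}{15228}$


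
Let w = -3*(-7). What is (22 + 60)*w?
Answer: 1722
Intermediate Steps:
w = 21
(22 + 60)*w = (22 + 60)*21 = 82*21 = 1722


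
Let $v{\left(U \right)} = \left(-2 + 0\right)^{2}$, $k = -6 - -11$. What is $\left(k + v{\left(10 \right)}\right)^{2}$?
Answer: $81$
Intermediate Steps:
$k = 5$ ($k = -6 + 11 = 5$)
$v{\left(U \right)} = 4$ ($v{\left(U \right)} = \left(-2\right)^{2} = 4$)
$\left(k + v{\left(10 \right)}\right)^{2} = \left(5 + 4\right)^{2} = 9^{2} = 81$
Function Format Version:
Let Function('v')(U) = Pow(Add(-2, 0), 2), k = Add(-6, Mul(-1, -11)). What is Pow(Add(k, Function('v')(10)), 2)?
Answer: 81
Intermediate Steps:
k = 5 (k = Add(-6, 11) = 5)
Function('v')(U) = 4 (Function('v')(U) = Pow(-2, 2) = 4)
Pow(Add(k, Function('v')(10)), 2) = Pow(Add(5, 4), 2) = Pow(9, 2) = 81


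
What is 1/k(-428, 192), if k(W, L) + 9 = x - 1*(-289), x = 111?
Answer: 1/391 ≈ 0.0025575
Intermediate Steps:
k(W, L) = 391 (k(W, L) = -9 + (111 - 1*(-289)) = -9 + (111 + 289) = -9 + 400 = 391)
1/k(-428, 192) = 1/391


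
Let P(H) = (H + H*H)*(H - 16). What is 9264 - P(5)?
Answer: 9594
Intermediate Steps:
P(H) = (-16 + H)*(H + H²) (P(H) = (H + H²)*(-16 + H) = (-16 + H)*(H + H²))
9264 - P(5) = 9264 - 5*(-16 + 5² - 15*5) = 9264 - 5*(-16 + 25 - 75) = 9264 - 5*(-66) = 9264 - 1*(-330) = 9264 + 330 = 9594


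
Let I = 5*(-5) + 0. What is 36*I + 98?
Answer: -802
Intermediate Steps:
I = -25 (I = -25 + 0 = -25)
36*I + 98 = 36*(-25) + 98 = -900 + 98 = -802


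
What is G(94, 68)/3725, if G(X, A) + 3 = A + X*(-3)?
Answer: -217/3725 ≈ -0.058255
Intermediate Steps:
G(X, A) = -3 + A - 3*X (G(X, A) = -3 + (A + X*(-3)) = -3 + (A - 3*X) = -3 + A - 3*X)
G(94, 68)/3725 = (-3 + 68 - 3*94)/3725 = (-3 + 68 - 282)*(1/3725) = -217*1/3725 = -217/3725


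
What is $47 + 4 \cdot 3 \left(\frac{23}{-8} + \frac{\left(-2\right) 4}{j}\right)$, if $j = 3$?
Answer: $- \frac{39}{2} \approx -19.5$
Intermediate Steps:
$47 + 4 \cdot 3 \left(\frac{23}{-8} + \frac{\left(-2\right) 4}{j}\right) = 47 + 4 \cdot 3 \left(\frac{23}{-8} + \frac{\left(-2\right) 4}{3}\right) = 47 + 12 \left(23 \left(- \frac{1}{8}\right) - \frac{8}{3}\right) = 47 + 12 \left(- \frac{23}{8} - \frac{8}{3}\right) = 47 + 12 \left(- \frac{133}{24}\right) = 47 - \frac{133}{2} = - \frac{39}{2}$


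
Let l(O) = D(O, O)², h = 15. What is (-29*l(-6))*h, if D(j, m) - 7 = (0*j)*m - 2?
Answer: -10875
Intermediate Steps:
D(j, m) = 5 (D(j, m) = 7 + ((0*j)*m - 2) = 7 + (0*m - 2) = 7 + (0 - 2) = 7 - 2 = 5)
l(O) = 25 (l(O) = 5² = 25)
(-29*l(-6))*h = -29*25*15 = -725*15 = -10875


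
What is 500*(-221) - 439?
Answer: -110939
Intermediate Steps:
500*(-221) - 439 = -110500 - 439 = -110939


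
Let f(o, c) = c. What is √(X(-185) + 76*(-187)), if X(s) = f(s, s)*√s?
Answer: √(-14212 - 185*I*√185) ≈ 10.513 - 119.68*I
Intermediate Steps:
X(s) = s^(3/2) (X(s) = s*√s = s^(3/2))
√(X(-185) + 76*(-187)) = √((-185)^(3/2) + 76*(-187)) = √(-185*I*√185 - 14212) = √(-14212 - 185*I*√185)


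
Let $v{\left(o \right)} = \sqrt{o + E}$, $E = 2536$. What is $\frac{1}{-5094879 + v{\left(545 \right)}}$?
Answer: $- \frac{1698293}{8652597340520} - \frac{\sqrt{3081}}{25957792021560} \approx -1.9628 \cdot 10^{-7}$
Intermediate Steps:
$v{\left(o \right)} = \sqrt{2536 + o}$ ($v{\left(o \right)} = \sqrt{o + 2536} = \sqrt{2536 + o}$)
$\frac{1}{-5094879 + v{\left(545 \right)}} = \frac{1}{-5094879 + \sqrt{2536 + 545}} = \frac{1}{-5094879 + \sqrt{3081}}$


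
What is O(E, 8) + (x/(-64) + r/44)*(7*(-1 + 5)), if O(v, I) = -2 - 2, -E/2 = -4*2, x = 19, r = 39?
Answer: 2201/176 ≈ 12.506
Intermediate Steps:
E = 16 (E = -(-8)*2 = -2*(-8) = 16)
O(v, I) = -4
O(E, 8) + (x/(-64) + r/44)*(7*(-1 + 5)) = -4 + (19/(-64) + 39/44)*(7*(-1 + 5)) = -4 + (19*(-1/64) + 39*(1/44))*(7*4) = -4 + (-19/64 + 39/44)*28 = -4 + (415/704)*28 = -4 + 2905/176 = 2201/176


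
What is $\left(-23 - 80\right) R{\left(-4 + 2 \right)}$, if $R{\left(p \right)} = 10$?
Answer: $-1030$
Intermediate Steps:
$\left(-23 - 80\right) R{\left(-4 + 2 \right)} = \left(-23 - 80\right) 10 = \left(-103\right) 10 = -1030$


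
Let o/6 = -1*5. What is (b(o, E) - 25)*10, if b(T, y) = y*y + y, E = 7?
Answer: 310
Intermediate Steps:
o = -30 (o = 6*(-1*5) = 6*(-5) = -30)
b(T, y) = y + y**2 (b(T, y) = y**2 + y = y + y**2)
(b(o, E) - 25)*10 = (7*(1 + 7) - 25)*10 = (7*8 - 25)*10 = (56 - 25)*10 = 31*10 = 310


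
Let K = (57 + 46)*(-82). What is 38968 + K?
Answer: 30522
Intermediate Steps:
K = -8446 (K = 103*(-82) = -8446)
38968 + K = 38968 - 8446 = 30522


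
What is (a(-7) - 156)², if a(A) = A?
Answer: 26569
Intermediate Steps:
(a(-7) - 156)² = (-7 - 156)² = (-163)² = 26569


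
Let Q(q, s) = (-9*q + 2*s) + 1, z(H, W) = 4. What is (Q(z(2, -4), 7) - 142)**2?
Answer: 26569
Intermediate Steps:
Q(q, s) = 1 - 9*q + 2*s
(Q(z(2, -4), 7) - 142)**2 = ((1 - 9*4 + 2*7) - 142)**2 = ((1 - 36 + 14) - 142)**2 = (-21 - 142)**2 = (-163)**2 = 26569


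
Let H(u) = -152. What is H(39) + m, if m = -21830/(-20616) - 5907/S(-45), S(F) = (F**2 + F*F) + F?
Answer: -233047143/1529020 ≈ -152.42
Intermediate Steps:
S(F) = F + 2*F**2 (S(F) = (F**2 + F**2) + F = 2*F**2 + F = F + 2*F**2)
m = -636103/1529020 (m = -21830/(-20616) - 5907*(-1/(45*(1 + 2*(-45)))) = -21830*(-1/20616) - 5907*(-1/(45*(1 - 90))) = 10915/10308 - 5907/((-45*(-89))) = 10915/10308 - 5907/4005 = 10915/10308 - 5907*1/4005 = 10915/10308 - 1969/1335 = -636103/1529020 ≈ -0.41602)
H(39) + m = -152 - 636103/1529020 = -233047143/1529020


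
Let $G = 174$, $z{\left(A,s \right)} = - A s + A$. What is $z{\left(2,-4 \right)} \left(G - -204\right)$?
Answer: $3780$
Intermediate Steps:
$z{\left(A,s \right)} = A - A s$ ($z{\left(A,s \right)} = - A s + A = A - A s$)
$z{\left(2,-4 \right)} \left(G - -204\right) = 2 \left(1 - -4\right) \left(174 - -204\right) = 2 \left(1 + 4\right) \left(174 + 204\right) = 2 \cdot 5 \cdot 378 = 10 \cdot 378 = 3780$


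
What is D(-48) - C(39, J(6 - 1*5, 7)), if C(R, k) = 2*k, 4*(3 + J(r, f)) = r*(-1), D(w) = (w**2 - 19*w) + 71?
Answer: 6587/2 ≈ 3293.5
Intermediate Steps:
D(w) = 71 + w**2 - 19*w
J(r, f) = -3 - r/4 (J(r, f) = -3 + (r*(-1))/4 = -3 + (-r)/4 = -3 - r/4)
D(-48) - C(39, J(6 - 1*5, 7)) = (71 + (-48)**2 - 19*(-48)) - 2*(-3 - (6 - 1*5)/4) = (71 + 2304 + 912) - 2*(-3 - (6 - 5)/4) = 3287 - 2*(-3 - 1/4*1) = 3287 - 2*(-3 - 1/4) = 3287 - 2*(-13)/4 = 3287 - 1*(-13/2) = 3287 + 13/2 = 6587/2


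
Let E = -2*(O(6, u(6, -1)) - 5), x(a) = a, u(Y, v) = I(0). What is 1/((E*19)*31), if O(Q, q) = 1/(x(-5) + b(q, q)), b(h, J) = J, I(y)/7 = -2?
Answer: 1/5952 ≈ 0.00016801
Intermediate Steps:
I(y) = -14 (I(y) = 7*(-2) = -14)
u(Y, v) = -14
O(Q, q) = 1/(-5 + q)
E = 192/19 (E = -2*(1/(-5 - 14) - 5) = -2*(1/(-19) - 5) = -2*(-1/19 - 5) = -2*(-96/19) = 192/19 ≈ 10.105)
1/((E*19)*31) = 1/(((192/19)*19)*31) = 1/(192*31) = 1/5952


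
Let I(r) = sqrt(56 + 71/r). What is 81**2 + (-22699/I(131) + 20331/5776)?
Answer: 37916667/5776 - 22699*sqrt(107813)/2469 ≈ 3545.8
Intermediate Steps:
81**2 + (-22699/I(131) + 20331/5776) = 81**2 + (-22699/sqrt(56 + 71/131) + 20331/5776) = 6561 + (-22699/sqrt(56 + 71*(1/131)) + 20331*(1/5776)) = 6561 + (-22699/sqrt(56 + 71/131) + 20331/5776) = 6561 + (-22699*sqrt(107813)/2469 + 20331/5776) = 6561 + (20331/5776 - 22699*sqrt(107813)/2469) = 37916667/5776 - 22699*sqrt(107813)/2469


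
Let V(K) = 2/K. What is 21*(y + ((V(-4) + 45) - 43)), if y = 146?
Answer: 6195/2 ≈ 3097.5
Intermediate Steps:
21*(y + ((V(-4) + 45) - 43)) = 21*(146 + ((2/(-4) + 45) - 43)) = 21*(146 + ((2*(-¼) + 45) - 43)) = 21*(146 + ((-½ + 45) - 43)) = 21*(146 + (89/2 - 43)) = 21*(146 + 3/2) = 21*(295/2) = 6195/2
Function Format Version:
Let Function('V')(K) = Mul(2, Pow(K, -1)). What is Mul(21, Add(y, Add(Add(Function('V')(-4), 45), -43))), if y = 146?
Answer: Rational(6195, 2) ≈ 3097.5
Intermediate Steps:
Mul(21, Add(y, Add(Add(Function('V')(-4), 45), -43))) = Mul(21, Add(146, Add(Add(Mul(2, Pow(-4, -1)), 45), -43))) = Mul(21, Add(146, Add(Add(Mul(2, Rational(-1, 4)), 45), -43))) = Mul(21, Add(146, Add(Add(Rational(-1, 2), 45), -43))) = Mul(21, Add(146, Add(Rational(89, 2), -43))) = Mul(21, Add(146, Rational(3, 2))) = Mul(21, Rational(295, 2)) = Rational(6195, 2)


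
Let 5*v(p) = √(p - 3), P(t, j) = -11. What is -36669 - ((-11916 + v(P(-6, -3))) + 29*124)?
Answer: -28349 - I*√14/5 ≈ -28349.0 - 0.74833*I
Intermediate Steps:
v(p) = √(-3 + p)/5 (v(p) = √(p - 3)/5 = √(-3 + p)/5)
-36669 - ((-11916 + v(P(-6, -3))) + 29*124) = -36669 - ((-11916 + √(-3 - 11)/5) + 29*124) = -36669 - ((-11916 + √(-14)/5) + 3596) = -36669 - ((-11916 + (I*√14)/5) + 3596) = -36669 - ((-11916 + I*√14/5) + 3596) = -36669 - (-8320 + I*√14/5) = -36669 + (8320 - I*√14/5) = -28349 - I*√14/5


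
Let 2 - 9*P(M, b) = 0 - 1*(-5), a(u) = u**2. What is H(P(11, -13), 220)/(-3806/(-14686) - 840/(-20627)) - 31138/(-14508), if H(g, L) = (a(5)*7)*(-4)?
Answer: -768397044710531/329486117454 ≈ -2332.1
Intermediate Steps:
P(M, b) = -1/3 (P(M, b) = 2/9 - (0 - 1*(-5))/9 = 2/9 - (0 + 5)/9 = 2/9 - 1/9*5 = 2/9 - 5/9 = -1/3)
H(g, L) = -700 (H(g, L) = (5**2*7)*(-4) = (25*7)*(-4) = 175*(-4) = -700)
H(P(11, -13), 220)/(-3806/(-14686) - 840/(-20627)) - 31138/(-14508) = -700/(-3806/(-14686) - 840/(-20627)) - 31138/(-14508) = -700/(-3806*(-1/14686) - 840*(-1/20627)) - 31138*(-1/14508) = -700/(1903/7343 + 840/20627) + 15569/7254 = -700/45421301/151464061 + 15569/7254 = -700*151464061/45421301 + 15569/7254 = -106024842700/45421301 + 15569/7254 = -768397044710531/329486117454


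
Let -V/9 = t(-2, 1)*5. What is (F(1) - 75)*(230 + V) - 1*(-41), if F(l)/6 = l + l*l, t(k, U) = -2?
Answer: -20119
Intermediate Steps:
F(l) = 6*l + 6*l**2 (F(l) = 6*(l + l*l) = 6*(l + l**2) = 6*l + 6*l**2)
V = 90 (V = -(-18)*5 = -9*(-10) = 90)
(F(1) - 75)*(230 + V) - 1*(-41) = (6*1*(1 + 1) - 75)*(230 + 90) - 1*(-41) = (6*1*2 - 75)*320 + 41 = (12 - 75)*320 + 41 = -63*320 + 41 = -20160 + 41 = -20119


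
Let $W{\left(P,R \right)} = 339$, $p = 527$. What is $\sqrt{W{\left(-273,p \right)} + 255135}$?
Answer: $9 \sqrt{3154} \approx 505.44$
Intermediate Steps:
$\sqrt{W{\left(-273,p \right)} + 255135} = \sqrt{339 + 255135} = \sqrt{255474} = 9 \sqrt{3154}$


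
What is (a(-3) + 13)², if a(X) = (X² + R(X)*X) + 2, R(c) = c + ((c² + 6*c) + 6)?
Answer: 1764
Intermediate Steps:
R(c) = 6 + c² + 7*c (R(c) = c + (6 + c² + 6*c) = 6 + c² + 7*c)
a(X) = 2 + X² + X*(6 + X² + 7*X) (a(X) = (X² + (6 + X² + 7*X)*X) + 2 = (X² + X*(6 + X² + 7*X)) + 2 = 2 + X² + X*(6 + X² + 7*X))
(a(-3) + 13)² = ((2 + (-3)³ + 6*(-3) + 8*(-3)²) + 13)² = ((2 - 27 - 18 + 8*9) + 13)² = ((2 - 27 - 18 + 72) + 13)² = (29 + 13)² = 42² = 1764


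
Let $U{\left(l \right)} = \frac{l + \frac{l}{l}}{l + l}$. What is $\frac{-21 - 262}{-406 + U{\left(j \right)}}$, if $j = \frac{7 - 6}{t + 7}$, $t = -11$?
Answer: $\frac{566}{815} \approx 0.69448$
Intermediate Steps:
$j = - \frac{1}{4}$ ($j = \frac{7 - 6}{-11 + 7} = 1 \frac{1}{-4} = 1 \left(- \frac{1}{4}\right) = - \frac{1}{4} \approx -0.25$)
$U{\left(l \right)} = \frac{1 + l}{2 l}$ ($U{\left(l \right)} = \frac{l + 1}{2 l} = \left(1 + l\right) \frac{1}{2 l} = \frac{1 + l}{2 l}$)
$\frac{-21 - 262}{-406 + U{\left(j \right)}} = \frac{-21 - 262}{-406 + \frac{1 - \frac{1}{4}}{2 \left(- \frac{1}{4}\right)}} = - \frac{283}{-406 + \frac{1}{2} \left(-4\right) \frac{3}{4}} = - \frac{283}{-406 - \frac{3}{2}} = - \frac{283}{- \frac{815}{2}} = \left(-283\right) \left(- \frac{2}{815}\right) = \frac{566}{815}$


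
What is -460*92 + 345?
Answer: -41975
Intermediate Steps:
-460*92 + 345 = -42320 + 345 = -41975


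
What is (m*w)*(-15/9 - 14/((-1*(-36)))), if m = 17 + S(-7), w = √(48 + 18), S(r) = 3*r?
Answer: 74*√66/9 ≈ 66.798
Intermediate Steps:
w = √66 ≈ 8.1240
m = -4 (m = 17 + 3*(-7) = 17 - 21 = -4)
(m*w)*(-15/9 - 14/((-1*(-36)))) = (-4*√66)*(-15/9 - 14/((-1*(-36)))) = (-4*√66)*(-15*⅑ - 14/36) = (-4*√66)*(-5/3 - 14*1/36) = (-4*√66)*(-5/3 - 7/18) = -4*√66*(-37/18) = 74*√66/9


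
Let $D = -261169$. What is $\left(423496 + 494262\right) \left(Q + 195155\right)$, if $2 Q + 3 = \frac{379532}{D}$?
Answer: $\frac{46776156371277529}{261169} \approx 1.791 \cdot 10^{11}$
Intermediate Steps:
$Q = - \frac{1163039}{522338}$ ($Q = - \frac{3}{2} + \frac{379532 \frac{1}{-261169}}{2} = - \frac{3}{2} + \frac{379532 \left(- \frac{1}{261169}\right)}{2} = - \frac{3}{2} + \frac{1}{2} \left(- \frac{379532}{261169}\right) = - \frac{3}{2} - \frac{189766}{261169} = - \frac{1163039}{522338} \approx -2.2266$)
$\left(423496 + 494262\right) \left(Q + 195155\right) = \left(423496 + 494262\right) \left(- \frac{1163039}{522338} + 195155\right) = 917758 \cdot \frac{101935709351}{522338} = \frac{46776156371277529}{261169}$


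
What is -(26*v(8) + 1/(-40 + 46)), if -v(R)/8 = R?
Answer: 9983/6 ≈ 1663.8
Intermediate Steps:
v(R) = -8*R
-(26*v(8) + 1/(-40 + 46)) = -(26*(-8*8) + 1/(-40 + 46)) = -(26*(-64) + 1/6) = -(-1664 + ⅙) = -1*(-9983/6) = 9983/6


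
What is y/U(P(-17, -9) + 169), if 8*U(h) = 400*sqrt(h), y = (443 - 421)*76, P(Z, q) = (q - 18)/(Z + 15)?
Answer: 836*sqrt(730)/9125 ≈ 2.4753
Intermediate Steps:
P(Z, q) = (-18 + q)/(15 + Z)
y = 1672 (y = 22*76 = 1672)
U(h) = 50*sqrt(h) (U(h) = (400*sqrt(h))/8 = 50*sqrt(h))
y/U(P(-17, -9) + 169) = 1672/((50*sqrt((-18 - 9)/(15 - 17) + 169))) = 1672/((50*sqrt(-27/(-2) + 169))) = 1672/((50*sqrt(-1/2*(-27) + 169))) = 1672/((50*sqrt(27/2 + 169))) = 1672/((50*sqrt(365/2))) = 1672/((50*(sqrt(730)/2))) = 1672/((25*sqrt(730))) = 1672*(sqrt(730)/18250) = 836*sqrt(730)/9125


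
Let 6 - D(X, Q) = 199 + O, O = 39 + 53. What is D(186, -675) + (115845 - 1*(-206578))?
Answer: 322138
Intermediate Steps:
O = 92
D(X, Q) = -285 (D(X, Q) = 6 - (199 + 92) = 6 - 1*291 = 6 - 291 = -285)
D(186, -675) + (115845 - 1*(-206578)) = -285 + (115845 - 1*(-206578)) = -285 + (115845 + 206578) = -285 + 322423 = 322138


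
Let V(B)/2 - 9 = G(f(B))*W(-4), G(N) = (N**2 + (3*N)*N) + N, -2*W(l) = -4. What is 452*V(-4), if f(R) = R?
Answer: 116616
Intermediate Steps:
W(l) = 2 (W(l) = -1/2*(-4) = 2)
G(N) = N + 4*N**2 (G(N) = (N**2 + 3*N**2) + N = 4*N**2 + N = N + 4*N**2)
V(B) = 18 + 4*B*(1 + 4*B) (V(B) = 18 + 2*((B*(1 + 4*B))*2) = 18 + 2*(2*B*(1 + 4*B)) = 18 + 4*B*(1 + 4*B))
452*V(-4) = 452*(18 + 4*(-4) + 16*(-4)**2) = 452*(18 - 16 + 16*16) = 452*(18 - 16 + 256) = 452*258 = 116616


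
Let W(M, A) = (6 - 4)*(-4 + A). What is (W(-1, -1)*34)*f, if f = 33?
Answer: -11220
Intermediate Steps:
W(M, A) = -8 + 2*A (W(M, A) = 2*(-4 + A) = -8 + 2*A)
(W(-1, -1)*34)*f = ((-8 + 2*(-1))*34)*33 = ((-8 - 2)*34)*33 = -10*34*33 = -340*33 = -11220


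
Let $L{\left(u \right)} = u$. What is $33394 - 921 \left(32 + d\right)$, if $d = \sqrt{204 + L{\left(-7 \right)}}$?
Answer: $3922 - 921 \sqrt{197} \approx -9004.8$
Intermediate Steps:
$d = \sqrt{197}$ ($d = \sqrt{204 - 7} = \sqrt{197} \approx 14.036$)
$33394 - 921 \left(32 + d\right) = 33394 - 921 \left(32 + \sqrt{197}\right) = 33394 - \left(29472 + 921 \sqrt{197}\right) = 3922 - 921 \sqrt{197}$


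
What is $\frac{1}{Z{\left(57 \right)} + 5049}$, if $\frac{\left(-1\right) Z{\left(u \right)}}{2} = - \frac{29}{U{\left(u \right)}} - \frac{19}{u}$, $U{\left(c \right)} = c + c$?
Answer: $\frac{57}{287860} \approx 0.00019801$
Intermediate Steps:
$U{\left(c \right)} = 2 c$
$Z{\left(u \right)} = \frac{67}{u}$ ($Z{\left(u \right)} = - 2 \left(- \frac{29}{2 u} - \frac{19}{u}\right) = - 2 \left(- \frac{67}{2 u}\right) = \frac{67}{u}$)
$\frac{1}{Z{\left(57 \right)} + 5049} = \frac{1}{\frac{67}{57} + 5049} = \frac{1}{\frac{287860}{57}} = \frac{57}{287860}$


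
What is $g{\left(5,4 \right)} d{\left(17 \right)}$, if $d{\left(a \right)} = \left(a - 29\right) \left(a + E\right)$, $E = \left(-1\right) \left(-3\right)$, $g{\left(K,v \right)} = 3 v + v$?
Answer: $-3840$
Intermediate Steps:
$g{\left(K,v \right)} = 4 v$
$E = 3$
$d{\left(a \right)} = \left(-29 + a\right) \left(3 + a\right)$ ($d{\left(a \right)} = \left(a - 29\right) \left(a + 3\right) = \left(-29 + a\right) \left(3 + a\right)$)
$g{\left(5,4 \right)} d{\left(17 \right)} = 4 \cdot 4 \left(-87 + 17^{2} - 442\right) = 16 \left(-87 + 289 - 442\right) = 16 \left(-240\right) = -3840$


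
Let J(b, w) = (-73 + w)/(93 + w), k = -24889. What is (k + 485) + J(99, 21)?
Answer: -1391054/57 ≈ -24404.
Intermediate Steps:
J(b, w) = (-73 + w)/(93 + w)
(k + 485) + J(99, 21) = (-24889 + 485) + (-73 + 21)/(93 + 21) = -24404 - 52/114 = -24404 + (1/114)*(-52) = -24404 - 26/57 = -1391054/57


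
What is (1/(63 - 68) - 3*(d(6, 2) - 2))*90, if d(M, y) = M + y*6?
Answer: -4338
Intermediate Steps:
d(M, y) = M + 6*y
(1/(63 - 68) - 3*(d(6, 2) - 2))*90 = (1/(63 - 68) - 3*((6 + 6*2) - 2))*90 = (1/(-5) - 3*((6 + 12) - 2))*90 = (-⅕ - 3*(18 - 2))*90 = (-⅕ - 3*16)*90 = (-⅕ - 48)*90 = -241/5*90 = -4338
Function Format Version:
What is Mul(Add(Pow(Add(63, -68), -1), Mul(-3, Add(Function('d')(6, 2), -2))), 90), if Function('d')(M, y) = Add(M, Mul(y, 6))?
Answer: -4338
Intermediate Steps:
Function('d')(M, y) = Add(M, Mul(6, y))
Mul(Add(Pow(Add(63, -68), -1), Mul(-3, Add(Function('d')(6, 2), -2))), 90) = Mul(Add(Pow(Add(63, -68), -1), Mul(-3, Add(Add(6, Mul(6, 2)), -2))), 90) = Mul(Add(Pow(-5, -1), Mul(-3, Add(Add(6, 12), -2))), 90) = Mul(Add(Rational(-1, 5), Mul(-3, Add(18, -2))), 90) = Mul(Add(Rational(-1, 5), Mul(-3, 16)), 90) = Mul(Add(Rational(-1, 5), -48), 90) = Mul(Rational(-241, 5), 90) = -4338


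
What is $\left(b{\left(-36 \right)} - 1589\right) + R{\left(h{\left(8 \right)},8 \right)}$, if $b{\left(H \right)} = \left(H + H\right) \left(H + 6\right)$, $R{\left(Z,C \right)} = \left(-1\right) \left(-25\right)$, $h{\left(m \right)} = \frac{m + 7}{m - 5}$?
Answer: $596$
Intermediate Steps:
$h{\left(m \right)} = \frac{7 + m}{-5 + m}$
$R{\left(Z,C \right)} = 25$
$b{\left(H \right)} = 2 H \left(6 + H\right)$
$\left(b{\left(-36 \right)} - 1589\right) + R{\left(h{\left(8 \right)},8 \right)} = \left(2 \left(-36\right) \left(6 - 36\right) - 1589\right) + 25 = \left(2 \left(-36\right) \left(-30\right) - 1589\right) + 25 = \left(2160 - 1589\right) + 25 = 571 + 25 = 596$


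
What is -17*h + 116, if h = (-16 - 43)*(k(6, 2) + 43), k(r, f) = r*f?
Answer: 55281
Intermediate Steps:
k(r, f) = f*r
h = -3245 (h = (-16 - 43)*(2*6 + 43) = -59*(12 + 43) = -59*55 = -3245)
-17*h + 116 = -17*(-3245) + 116 = 55165 + 116 = 55281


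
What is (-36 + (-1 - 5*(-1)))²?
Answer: 1024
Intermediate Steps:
(-36 + (-1 - 5*(-1)))² = (-36 + (-1 + 5))² = (-36 + 4)² = (-32)² = 1024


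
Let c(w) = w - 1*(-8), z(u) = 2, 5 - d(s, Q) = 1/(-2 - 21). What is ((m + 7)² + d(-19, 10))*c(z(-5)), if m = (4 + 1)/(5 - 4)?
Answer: 34280/23 ≈ 1490.4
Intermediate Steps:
d(s, Q) = 116/23 (d(s, Q) = 5 - 1/(-2 - 21) = 5 - 1/(-23) = 5 - 1*(-1/23) = 5 + 1/23 = 116/23)
m = 5 (m = 5/1 = 5*1 = 5)
c(w) = 8 + w (c(w) = w + 8 = 8 + w)
((m + 7)² + d(-19, 10))*c(z(-5)) = ((5 + 7)² + 116/23)*(8 + 2) = (12² + 116/23)*10 = (144 + 116/23)*10 = (3428/23)*10 = 34280/23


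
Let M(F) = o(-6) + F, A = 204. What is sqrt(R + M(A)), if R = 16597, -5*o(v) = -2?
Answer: sqrt(420035)/5 ≈ 129.62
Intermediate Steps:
o(v) = 2/5 (o(v) = -1/5*(-2) = 2/5)
M(F) = 2/5 + F
sqrt(R + M(A)) = sqrt(16597 + (2/5 + 204)) = sqrt(16597 + 1022/5) = sqrt(84007/5) = sqrt(420035)/5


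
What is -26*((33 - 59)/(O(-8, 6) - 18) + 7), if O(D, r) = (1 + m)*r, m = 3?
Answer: -208/3 ≈ -69.333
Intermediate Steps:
O(D, r) = 4*r (O(D, r) = (1 + 3)*r = 4*r)
-26*((33 - 59)/(O(-8, 6) - 18) + 7) = -26*((33 - 59)/(4*6 - 18) + 7) = -26*(-26/(24 - 18) + 7) = -26*(-26/6 + 7) = -26*(-26*⅙ + 7) = -26*(-13/3 + 7) = -26*8/3 = -208/3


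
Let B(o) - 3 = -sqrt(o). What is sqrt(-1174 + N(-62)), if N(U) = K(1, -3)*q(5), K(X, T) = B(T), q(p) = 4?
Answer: sqrt(-1162 - 4*I*sqrt(3)) ≈ 0.1016 - 34.088*I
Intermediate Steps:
B(o) = 3 - sqrt(o)
K(X, T) = 3 - sqrt(T)
N(U) = 12 - 4*I*sqrt(3) (N(U) = (3 - sqrt(-3))*4 = (3 - I*sqrt(3))*4 = 12 - 4*I*sqrt(3))
sqrt(-1174 + N(-62)) = sqrt(-1174 + (12 - 4*I*sqrt(3))) = sqrt(-1162 - 4*I*sqrt(3))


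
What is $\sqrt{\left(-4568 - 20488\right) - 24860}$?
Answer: $2 i \sqrt{12479} \approx 223.42 i$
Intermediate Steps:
$\sqrt{\left(-4568 - 20488\right) - 24860} = \sqrt{-25056 - 24860} = \sqrt{-49916} = 2 i \sqrt{12479}$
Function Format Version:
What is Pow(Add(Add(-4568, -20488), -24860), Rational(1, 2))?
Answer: Mul(2, I, Pow(12479, Rational(1, 2))) ≈ Mul(223.42, I)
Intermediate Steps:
Pow(Add(Add(-4568, -20488), -24860), Rational(1, 2)) = Pow(Add(-25056, -24860), Rational(1, 2)) = Pow(-49916, Rational(1, 2)) = Mul(2, I, Pow(12479, Rational(1, 2)))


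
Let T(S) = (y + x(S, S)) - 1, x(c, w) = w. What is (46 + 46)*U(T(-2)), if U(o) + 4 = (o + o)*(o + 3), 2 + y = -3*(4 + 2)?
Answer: 84272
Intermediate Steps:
y = -20 (y = -2 - 3*(4 + 2) = -2 - 3*6 = -2 - 18 = -20)
T(S) = -21 + S (T(S) = (-20 + S) - 1 = -21 + S)
U(o) = -4 + 2*o*(3 + o) (U(o) = -4 + (o + o)*(o + 3) = -4 + (2*o)*(3 + o) = -4 + 2*o*(3 + o))
(46 + 46)*U(T(-2)) = (46 + 46)*(-4 + 2*(-21 - 2)² + 6*(-21 - 2)) = 92*(-4 + 2*(-23)² + 6*(-23)) = 92*(-4 + 2*529 - 138) = 92*(-4 + 1058 - 138) = 92*916 = 84272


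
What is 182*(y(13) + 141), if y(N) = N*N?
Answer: 56420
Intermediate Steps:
y(N) = N²
182*(y(13) + 141) = 182*(13² + 141) = 182*(169 + 141) = 182*310 = 56420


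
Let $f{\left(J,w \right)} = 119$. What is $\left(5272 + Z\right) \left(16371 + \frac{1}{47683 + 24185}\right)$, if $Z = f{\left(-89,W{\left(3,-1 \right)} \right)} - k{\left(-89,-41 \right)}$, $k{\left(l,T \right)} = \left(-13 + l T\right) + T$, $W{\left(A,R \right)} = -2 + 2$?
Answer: $\frac{528271412021}{17967} \approx 2.9402 \cdot 10^{7}$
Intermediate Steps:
$W{\left(A,R \right)} = 0$
$k{\left(l,T \right)} = -13 + T + T l$ ($k{\left(l,T \right)} = \left(-13 + T l\right) + T = -13 + T + T l$)
$Z = -3476$ ($Z = 119 - \left(-13 - 41 - -3649\right) = 119 - \left(-13 - 41 + 3649\right) = 119 - 3595 = -3476$)
$\left(5272 + Z\right) \left(16371 + \frac{1}{47683 + 24185}\right) = \left(5272 - 3476\right) \left(16371 + \frac{1}{47683 + 24185}\right) = 1796 \left(16371 + \frac{1}{71868}\right) = 1796 \cdot \frac{1176551029}{71868} = \frac{528271412021}{17967}$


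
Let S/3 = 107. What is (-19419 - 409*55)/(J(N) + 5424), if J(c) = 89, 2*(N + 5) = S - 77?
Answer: -41914/5513 ≈ -7.6028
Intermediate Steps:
S = 321 (S = 3*107 = 321)
N = 117 (N = -5 + (321 - 77)/2 = -5 + (½)*244 = -5 + 122 = 117)
(-19419 - 409*55)/(J(N) + 5424) = (-19419 - 409*55)/(89 + 5424) = (-19419 - 22495)/5513 = -41914*1/5513 = -41914/5513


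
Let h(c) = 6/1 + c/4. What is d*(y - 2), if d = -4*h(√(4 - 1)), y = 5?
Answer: -72 - 3*√3 ≈ -77.196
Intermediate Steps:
h(c) = 6 + c/4 (h(c) = 6*1 + c*(¼) = 6 + c/4)
d = -24 - √3 (d = -4*(6 + √(4 - 1)/4) = -4*(6 + √3/4) = -24 - √3 ≈ -25.732)
d*(y - 2) = (-24 - √3)*(5 - 2) = (-24 - √3)*3 = -72 - 3*√3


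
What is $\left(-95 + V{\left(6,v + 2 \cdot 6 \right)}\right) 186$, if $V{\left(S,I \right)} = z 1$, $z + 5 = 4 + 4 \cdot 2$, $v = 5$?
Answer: $-16368$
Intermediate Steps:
$z = 7$ ($z = -5 + \left(4 + 4 \cdot 2\right) = -5 + \left(4 + 8\right) = -5 + 12 = 7$)
$V{\left(S,I \right)} = 7$ ($V{\left(S,I \right)} = 7 \cdot 1 = 7$)
$\left(-95 + V{\left(6,v + 2 \cdot 6 \right)}\right) 186 = \left(-95 + 7\right) 186 = \left(-88\right) 186 = -16368$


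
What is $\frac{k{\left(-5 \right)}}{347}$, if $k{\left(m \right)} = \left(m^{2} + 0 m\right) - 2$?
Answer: $\frac{23}{347} \approx 0.066282$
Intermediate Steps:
$k{\left(m \right)} = -2 + m^{2}$ ($k{\left(m \right)} = \left(m^{2} + 0\right) - 2 = m^{2} - 2 = -2 + m^{2}$)
$\frac{k{\left(-5 \right)}}{347} = \frac{-2 + \left(-5\right)^{2}}{347} = \left(-2 + 25\right) \frac{1}{347} = 23 \cdot \frac{1}{347} = \frac{23}{347}$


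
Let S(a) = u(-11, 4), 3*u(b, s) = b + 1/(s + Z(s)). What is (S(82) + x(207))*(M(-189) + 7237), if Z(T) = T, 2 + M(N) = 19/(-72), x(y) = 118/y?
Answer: -2635238159/119232 ≈ -22102.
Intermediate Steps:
M(N) = -163/72 (M(N) = -2 + 19/(-72) = -2 + 19*(-1/72) = -2 - 19/72 = -163/72)
u(b, s) = b/3 + 1/(6*s) (u(b, s) = (b + 1/(s + s))/3 = (b + 1/(2*s))/3 = b/3 + 1/(6*s))
S(a) = -29/8 (S(a) = (⅓)*(-11) + (⅙)/4 = -11/3 + (⅙)*(¼) = -11/3 + 1/24 = -29/8)
(S(82) + x(207))*(M(-189) + 7237) = (-29/8 + 118/207)*(-163/72 + 7237) = (-29/8 + 118*(1/207))*(520901/72) = (-29/8 + 118/207)*(520901/72) = -5059/1656*520901/72 = -2635238159/119232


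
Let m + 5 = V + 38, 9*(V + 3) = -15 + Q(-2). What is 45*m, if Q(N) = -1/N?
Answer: 2555/2 ≈ 1277.5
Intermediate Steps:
V = -83/18 (V = -3 + (-15 - 1/(-2))/9 = -3 + (-15 - 1*(-1/2))/9 = -3 + (-15 + 1/2)/9 = -3 + (1/9)*(-29/2) = -3 - 29/18 = -83/18 ≈ -4.6111)
m = 511/18 (m = -5 + (-83/18 + 38) = -5 + 601/18 = 511/18 ≈ 28.389)
45*m = 45*(511/18) = 2555/2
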